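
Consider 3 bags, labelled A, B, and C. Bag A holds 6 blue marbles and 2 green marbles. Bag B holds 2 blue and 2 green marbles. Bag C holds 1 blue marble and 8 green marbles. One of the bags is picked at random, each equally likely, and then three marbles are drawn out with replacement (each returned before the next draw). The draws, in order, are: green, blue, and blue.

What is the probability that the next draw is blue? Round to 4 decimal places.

The likelihood of the observed sequence under each hypothesis: P(data | bag A) = (2/8)(6/8)(6/8) = 0.14062; P(data | bag B) = (2/4)(2/4)(2/4) = 0.125; P(data | bag C) = (8/9)(1/9)(1/9) = 0.010974.
The prior-weighted likelihoods are 1/3 · 0.14062 = 0.046875, 1/3 · 0.125 = 0.041667, 1/3 · 0.010974 = 0.003658; with total 0.0922.
Dividing through by the total gives posterior P(bag A | data) = 0.50841, P(bag B | data) = 0.45192, P(bag C | data) = 0.039675.
Averaging over the posterior, P(blue next | data) = (3/4)(0.50841) + (1/2)(0.45192) + (1/9)(0.039675) = 0.61167.

0.6117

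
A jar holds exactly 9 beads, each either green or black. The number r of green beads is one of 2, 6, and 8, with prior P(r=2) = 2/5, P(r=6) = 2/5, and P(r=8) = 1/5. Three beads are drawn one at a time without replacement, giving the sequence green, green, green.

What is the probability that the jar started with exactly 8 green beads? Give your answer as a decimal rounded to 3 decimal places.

0.583

Compute the likelihood of the observed sequence for each case: P(data | r = 2) = (2/9)(1/8)(0/7) = 0; P(data | r = 6) = (6/9)(5/8)(4/7) = 5/21; P(data | r = 8) = (8/9)(7/8)(6/7) = 2/3.
The prior-weighted likelihoods are 2/5 · 0 = 0, 2/5 · 5/21 = 2/21, 1/5 · 2/3 = 2/15; summing to 8/35.
By Bayes' rule, P(r = 8 | data) = (2/15) / (8/35) = 7/12.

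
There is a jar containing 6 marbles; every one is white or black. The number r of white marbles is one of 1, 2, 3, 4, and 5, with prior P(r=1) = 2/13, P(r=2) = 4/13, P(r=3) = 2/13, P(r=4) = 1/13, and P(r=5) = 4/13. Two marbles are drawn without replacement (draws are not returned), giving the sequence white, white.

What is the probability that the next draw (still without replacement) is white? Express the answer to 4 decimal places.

The likelihood of the observed sequence under each hypothesis: P(data | r = 1) = (1/6)(0/5) = 0; P(data | r = 2) = (2/6)(1/5) = 1/15; P(data | r = 3) = (3/6)(2/5) = 1/5; P(data | r = 4) = (4/6)(3/5) = 2/5; P(data | r = 5) = (5/6)(4/5) = 2/3.
Weighting by the prior gives 2/13 · 0 = 0, 4/13 · 1/15 = 4/195, 2/13 · 1/5 = 2/65, 1/13 · 2/5 = 2/65, 4/13 · 2/3 = 8/39; these sum to 56/195.
Dividing through by the total gives posterior P(r = 1 | data) = 0, P(r = 2 | data) = 1/14, P(r = 3 | data) = 3/28, P(r = 4 | data) = 3/28, P(r = 5 | data) = 5/7.
Averaging over the posterior, P(white next | data) = (0)(1/14) + (1/4)(3/28) + (1/2)(3/28) + (3/4)(5/7) = 69/112.

0.6161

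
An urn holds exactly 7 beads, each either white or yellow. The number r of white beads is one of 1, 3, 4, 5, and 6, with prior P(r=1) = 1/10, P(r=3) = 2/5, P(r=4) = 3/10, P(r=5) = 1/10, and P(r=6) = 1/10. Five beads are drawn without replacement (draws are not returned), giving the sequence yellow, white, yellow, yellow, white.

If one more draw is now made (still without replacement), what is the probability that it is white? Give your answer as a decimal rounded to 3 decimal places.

The likelihood of the observed sequence under each hypothesis: P(data | r = 1) = (6/7)(1/6)(5/5)(4/4)(0/3) = 0; P(data | r = 3) = (4/7)(3/6)(3/5)(2/4)(2/3) = 2/35; P(data | r = 4) = (3/7)(4/6)(2/5)(1/4)(3/3) = 1/35; P(data | r = 5) = (2/7)(5/6)(1/5)(0/4) = 0; P(data | r = 6) = (1/7)(6/6)(0/5) = 0.
Weighting by the prior gives 1/10 · 0 = 0, 2/5 · 2/35 = 4/175, 3/10 · 1/35 = 3/350, 1/10 · 0 = 0, 1/10 · 0 = 0; with total 11/350.
Dividing through by the total gives posterior P(r = 1 | data) = 0, P(r = 3 | data) = 8/11, P(r = 4 | data) = 3/11, P(r = 5 | data) = 0, P(r = 6 | data) = 0.
Averaging over the posterior, P(white next | data) = (1/2)(8/11) + (1)(3/11) = 7/11.

0.636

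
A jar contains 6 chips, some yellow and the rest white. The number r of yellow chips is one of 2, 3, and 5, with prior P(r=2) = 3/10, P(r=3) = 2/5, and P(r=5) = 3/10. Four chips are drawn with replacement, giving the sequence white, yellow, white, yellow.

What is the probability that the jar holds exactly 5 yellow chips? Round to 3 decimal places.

For each hypothesis, P(data | H) works out to: P(data | r = 2) = (4/6)(2/6)(4/6)(2/6) = 0.049383; P(data | r = 3) = (3/6)(3/6)(3/6)(3/6) = 0.0625; P(data | r = 5) = (1/6)(5/6)(1/6)(5/6) = 0.01929.
Multiplying each by its prior: 3/10 · 0.049383 = 0.014815, 2/5 · 0.0625 = 0.025, 3/10 · 0.01929 = 0.005787; summing to 0.045602.
So P(r = 5 | data) = (0.005787) / (0.045602) = 0.1269.

0.127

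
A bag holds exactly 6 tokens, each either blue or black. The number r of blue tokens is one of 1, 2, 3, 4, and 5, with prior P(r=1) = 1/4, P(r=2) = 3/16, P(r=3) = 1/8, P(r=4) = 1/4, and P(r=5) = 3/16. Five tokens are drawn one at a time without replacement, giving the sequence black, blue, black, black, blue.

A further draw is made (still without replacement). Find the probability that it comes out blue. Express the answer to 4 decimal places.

0.3333

Compute the likelihood of the observed sequence for each case: P(data | r = 1) = (5/6)(1/5)(4/4)(3/3)(0/2) = 0; P(data | r = 2) = (4/6)(2/5)(3/4)(2/3)(1/2) = 1/15; P(data | r = 3) = (3/6)(3/5)(2/4)(1/3)(2/2) = 1/20; P(data | r = 4) = (2/6)(4/5)(1/4)(0/3) = 0; P(data | r = 5) = (1/6)(5/5)(0/4) = 0.
Multiplying each by its prior: 1/4 · 0 = 0, 3/16 · 1/15 = 1/80, 1/8 · 1/20 = 1/160, 1/4 · 0 = 0, 3/16 · 0 = 0; summing to 3/160.
Normalising, the posterior is P(r = 1 | data) = 0, P(r = 2 | data) = 2/3, P(r = 3 | data) = 1/3, P(r = 4 | data) = 0, P(r = 5 | data) = 0.
So P(blue next | data) = Σ P(blue next | H) P(H | data) = (0)(2/3) + (1)(1/3) = 1/3.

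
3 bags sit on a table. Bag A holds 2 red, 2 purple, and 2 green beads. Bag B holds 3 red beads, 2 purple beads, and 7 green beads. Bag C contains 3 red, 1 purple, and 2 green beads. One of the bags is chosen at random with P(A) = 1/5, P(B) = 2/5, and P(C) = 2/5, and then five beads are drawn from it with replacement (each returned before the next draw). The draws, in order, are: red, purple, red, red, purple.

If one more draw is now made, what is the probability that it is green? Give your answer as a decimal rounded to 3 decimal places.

Under each hypothesis, the probability of the observed sequence is: P(data | bag A) = (2/6)(2/6)(2/6)(2/6)(2/6) = 0.0041152; P(data | bag B) = (3/12)(2/12)(3/12)(3/12)(2/12) = 0.00043403; P(data | bag C) = (3/6)(1/6)(3/6)(3/6)(1/6) = 0.0034722.
Weighting by the prior gives 1/5 · 0.0041152 = 0.00082305, 2/5 · 0.00043403 = 0.00017361, 2/5 · 0.0034722 = 0.0013889; with total 0.0023855.
The posterior is then P(bag A | data) = 0.34501, P(bag B | data) = 0.072776, P(bag C | data) = 0.58221.
Averaging over the posterior, P(green next | data) = (1/3)(0.34501) + (7/12)(0.072776) + (1/3)(0.58221) = 0.35153.

0.352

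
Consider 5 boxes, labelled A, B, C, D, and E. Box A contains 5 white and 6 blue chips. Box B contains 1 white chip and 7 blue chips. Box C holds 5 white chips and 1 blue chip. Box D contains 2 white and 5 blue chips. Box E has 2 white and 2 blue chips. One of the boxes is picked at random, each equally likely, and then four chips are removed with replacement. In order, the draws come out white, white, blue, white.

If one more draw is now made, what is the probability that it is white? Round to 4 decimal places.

The likelihood of the observed sequence under each hypothesis: P(data | box A) = (5/11)(5/11)(6/11)(5/11) = 0.051226; P(data | box B) = (1/8)(1/8)(7/8)(1/8) = 0.001709; P(data | box C) = (5/6)(5/6)(1/6)(5/6) = 0.096451; P(data | box D) = (2/7)(2/7)(5/7)(2/7) = 0.01666; P(data | box E) = (2/4)(2/4)(2/4)(2/4) = 0.0625.
Multiplying each by its prior: 1/5 · 0.051226 = 0.010245, 1/5 · 0.001709 = 0.0003418, 1/5 · 0.096451 = 0.01929, 1/5 · 0.01666 = 0.0033319, 1/5 · 0.0625 = 0.0125; these sum to 0.045709.
The posterior is then P(box A | data) = 0.22414, P(box B | data) = 0.0074777, P(box C | data) = 0.42202, P(box D | data) = 0.072895, P(box E | data) = 0.27347.
So P(white next | data) = Σ P(white next | H) P(H | data) = (5/11)(0.22414) + (1/8)(0.0074777) + (5/6)(0.42202) + (2/7)(0.072895) + (1/2)(0.27347) = 0.61206.

0.6121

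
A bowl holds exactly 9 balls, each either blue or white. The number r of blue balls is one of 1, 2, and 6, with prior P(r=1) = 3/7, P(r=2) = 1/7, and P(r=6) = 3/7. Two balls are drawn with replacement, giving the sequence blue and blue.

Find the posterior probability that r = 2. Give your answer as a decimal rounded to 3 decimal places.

For each hypothesis, P(data | H) works out to: P(data | r = 1) = (1/9)(1/9) = 1/81; P(data | r = 2) = (2/9)(2/9) = 4/81; P(data | r = 6) = (6/9)(6/9) = 4/9.
Multiplying each by its prior: 3/7 · 1/81 = 1/189, 1/7 · 4/81 = 4/567, 3/7 · 4/9 = 4/21; these sum to 115/567.
So P(r = 2 | data) = (4/567) / (115/567) = 4/115.

0.035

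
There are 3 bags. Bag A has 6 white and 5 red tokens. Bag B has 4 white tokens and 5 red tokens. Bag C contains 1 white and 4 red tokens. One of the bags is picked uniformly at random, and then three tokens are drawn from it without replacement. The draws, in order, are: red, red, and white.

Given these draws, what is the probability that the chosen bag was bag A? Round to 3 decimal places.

0.253

For each hypothesis, P(data | H) works out to: P(data | bag A) = (5/11)(4/10)(6/9) = 0.12121; P(data | bag B) = (5/9)(4/8)(4/7) = 0.15873; P(data | bag C) = (4/5)(3/4)(1/3) = 0.2.
Weighting by the prior gives 1/3 · 0.12121 = 0.040404, 1/3 · 0.15873 = 0.05291, 1/3 · 0.2 = 0.066667; these sum to 0.15998.
By Bayes' rule, P(bag A | data) = (0.040404) / (0.15998) = 0.25256.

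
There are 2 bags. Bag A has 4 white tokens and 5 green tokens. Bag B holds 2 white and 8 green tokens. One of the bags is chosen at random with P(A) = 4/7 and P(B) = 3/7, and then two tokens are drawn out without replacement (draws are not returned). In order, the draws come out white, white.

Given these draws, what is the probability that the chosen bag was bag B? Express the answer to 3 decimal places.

For each hypothesis, P(data | H) works out to: P(data | bag A) = (4/9)(3/8) = 1/6; P(data | bag B) = (2/10)(1/9) = 1/45.
Weighting by the prior gives 4/7 · 1/6 = 2/21, 3/7 · 1/45 = 1/105; with total 11/105.
Therefore the posterior P(bag B | data) = (1/105) / (11/105) = 1/11.

0.091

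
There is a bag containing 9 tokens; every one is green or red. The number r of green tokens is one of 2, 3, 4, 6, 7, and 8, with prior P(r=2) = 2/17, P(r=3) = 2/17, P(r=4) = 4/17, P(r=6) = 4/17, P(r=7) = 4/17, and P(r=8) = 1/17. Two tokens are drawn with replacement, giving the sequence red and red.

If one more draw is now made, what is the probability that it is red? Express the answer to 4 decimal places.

0.6051

For each hypothesis, P(data | H) works out to: P(data | r = 2) = (7/9)(7/9) = 0.60494; P(data | r = 3) = (6/9)(6/9) = 0.44444; P(data | r = 4) = (5/9)(5/9) = 0.30864; P(data | r = 6) = (3/9)(3/9) = 0.11111; P(data | r = 7) = (2/9)(2/9) = 0.049383; P(data | r = 8) = (1/9)(1/9) = 0.012346.
Weighting by the prior gives 2/17 · 0.60494 = 0.071169, 2/17 · 0.44444 = 0.052288, 4/17 · 0.30864 = 0.072622, 4/17 · 0.11111 = 0.026144, 4/17 · 0.049383 = 0.011619, 1/17 · 0.012346 = 0.00072622; with total 0.23457.
Dividing through by the total gives posterior P(r = 2 | data) = 0.30341, P(r = 3 | data) = 0.22291, P(r = 4 | data) = 0.3096, P(r = 6 | data) = 0.11146, P(r = 7 | data) = 0.049536, P(r = 8 | data) = 0.003096.
Averaging over the posterior, P(red next | data) = (7/9)(0.30341) + (2/3)(0.22291) + (5/9)(0.3096) + (1/3)(0.11146) + (2/9)(0.049536) + (1/9)(0.003096) = 0.60509.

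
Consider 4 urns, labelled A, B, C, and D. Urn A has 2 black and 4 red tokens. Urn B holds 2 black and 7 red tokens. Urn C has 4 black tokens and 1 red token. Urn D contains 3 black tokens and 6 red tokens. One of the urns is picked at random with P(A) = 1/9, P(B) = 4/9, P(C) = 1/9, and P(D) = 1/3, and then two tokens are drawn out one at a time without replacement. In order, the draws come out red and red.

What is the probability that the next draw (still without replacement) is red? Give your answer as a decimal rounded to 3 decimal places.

0.648

Under each hypothesis, the probability of the observed sequence is: P(data | urn A) = (4/6)(3/5) = 2/5; P(data | urn B) = (7/9)(6/8) = 7/12; P(data | urn C) = (1/5)(0/4) = 0; P(data | urn D) = (6/9)(5/8) = 5/12.
The prior-weighted likelihoods are 1/9 · 2/5 = 2/45, 4/9 · 7/12 = 7/27, 1/9 · 0 = 0, 1/3 · 5/12 = 5/36; summing to 239/540.
The posterior is then P(urn A | data) = 0.10042, P(urn B | data) = 0.58577, P(urn C | data) = 0, P(urn D | data) = 0.31381.
The predictive probability is P(red next | data) = (1/2)(0.10042) + (5/7)(0.58577) + (4/7)(0.31381) = 0.64794.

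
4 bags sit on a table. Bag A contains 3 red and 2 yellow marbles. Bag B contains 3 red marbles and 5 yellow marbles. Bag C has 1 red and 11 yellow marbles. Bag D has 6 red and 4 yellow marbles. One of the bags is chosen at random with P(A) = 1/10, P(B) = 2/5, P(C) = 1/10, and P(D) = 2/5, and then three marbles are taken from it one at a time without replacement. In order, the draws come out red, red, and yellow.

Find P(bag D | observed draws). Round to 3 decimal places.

0.545

Under each hypothesis, the probability of the observed sequence is: P(data | bag A) = (3/5)(2/4)(2/3) = 0.2; P(data | bag B) = (3/8)(2/7)(5/6) = 0.089286; P(data | bag C) = (1/12)(0/11) = 0; P(data | bag D) = (6/10)(5/9)(4/8) = 0.16667.
Multiplying each by its prior: 1/10 · 0.2 = 0.02, 2/5 · 0.089286 = 0.035714, 1/10 · 0 = 0, 2/5 · 0.16667 = 0.066667; with total 0.12238.
So P(bag D | data) = (0.066667) / (0.12238) = 0.54475.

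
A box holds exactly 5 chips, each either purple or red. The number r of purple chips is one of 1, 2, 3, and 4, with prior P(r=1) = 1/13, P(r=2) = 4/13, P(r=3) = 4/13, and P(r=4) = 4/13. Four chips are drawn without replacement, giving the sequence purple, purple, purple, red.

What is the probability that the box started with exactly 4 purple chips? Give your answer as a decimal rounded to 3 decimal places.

0.667

Under each hypothesis, the probability of the observed sequence is: P(data | r = 1) = (1/5)(0/4) = 0; P(data | r = 2) = (2/5)(1/4)(0/3) = 0; P(data | r = 3) = (3/5)(2/4)(1/3)(2/2) = 1/10; P(data | r = 4) = (4/5)(3/4)(2/3)(1/2) = 1/5.
Weighting by the prior gives 1/13 · 0 = 0, 4/13 · 0 = 0, 4/13 · 1/10 = 2/65, 4/13 · 1/5 = 4/65; summing to 6/65.
Hence P(r = 4 | data) = (4/65) / (6/65) = 2/3.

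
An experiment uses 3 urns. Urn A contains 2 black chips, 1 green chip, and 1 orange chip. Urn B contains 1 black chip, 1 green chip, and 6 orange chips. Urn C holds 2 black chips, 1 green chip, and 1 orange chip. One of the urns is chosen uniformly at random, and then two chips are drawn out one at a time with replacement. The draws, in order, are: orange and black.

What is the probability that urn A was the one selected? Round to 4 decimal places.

For each hypothesis, P(data | H) works out to: P(data | urn A) = (1/4)(2/4) = 1/8; P(data | urn B) = (6/8)(1/8) = 3/32; P(data | urn C) = (1/4)(2/4) = 1/8.
The prior-weighted likelihoods are 1/3 · 1/8 = 1/24, 1/3 · 3/32 = 1/32, 1/3 · 1/8 = 1/24; with total 11/96.
By Bayes' rule, P(urn A | data) = (1/24) / (11/96) = 4/11.

0.3636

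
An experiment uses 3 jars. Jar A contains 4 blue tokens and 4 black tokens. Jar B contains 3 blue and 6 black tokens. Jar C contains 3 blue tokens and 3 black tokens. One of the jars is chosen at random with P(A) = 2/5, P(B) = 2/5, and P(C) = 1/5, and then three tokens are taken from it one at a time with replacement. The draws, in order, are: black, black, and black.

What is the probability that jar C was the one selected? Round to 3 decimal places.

0.129

For each hypothesis, P(data | H) works out to: P(data | jar A) = (4/8)(4/8)(4/8) = 0.125; P(data | jar B) = (6/9)(6/9)(6/9) = 0.2963; P(data | jar C) = (3/6)(3/6)(3/6) = 0.125.
Multiplying each by its prior: 2/5 · 0.125 = 0.05, 2/5 · 0.2963 = 0.11852, 1/5 · 0.125 = 0.025; these sum to 0.19352.
Therefore the posterior P(jar C | data) = (0.025) / (0.19352) = 0.12919.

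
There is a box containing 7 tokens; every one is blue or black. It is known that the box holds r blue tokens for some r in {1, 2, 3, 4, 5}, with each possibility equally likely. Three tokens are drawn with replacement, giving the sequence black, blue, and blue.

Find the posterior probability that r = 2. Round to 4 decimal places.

Compute the likelihood of the observed sequence for each case: P(data | r = 1) = (6/7)(1/7)(1/7) = 0.017493; P(data | r = 2) = (5/7)(2/7)(2/7) = 0.058309; P(data | r = 3) = (4/7)(3/7)(3/7) = 0.10496; P(data | r = 4) = (3/7)(4/7)(4/7) = 0.13994; P(data | r = 5) = (2/7)(5/7)(5/7) = 0.14577.
Weighting by the prior gives 1/5 · 0.017493 = 0.0034985, 1/5 · 0.058309 = 0.011662, 1/5 · 0.10496 = 0.020991, 1/5 · 0.13994 = 0.027988, 1/5 · 0.14577 = 0.029155; these sum to 0.093294.
Hence P(r = 2 | data) = (0.011662) / (0.093294) = 0.125.

0.1250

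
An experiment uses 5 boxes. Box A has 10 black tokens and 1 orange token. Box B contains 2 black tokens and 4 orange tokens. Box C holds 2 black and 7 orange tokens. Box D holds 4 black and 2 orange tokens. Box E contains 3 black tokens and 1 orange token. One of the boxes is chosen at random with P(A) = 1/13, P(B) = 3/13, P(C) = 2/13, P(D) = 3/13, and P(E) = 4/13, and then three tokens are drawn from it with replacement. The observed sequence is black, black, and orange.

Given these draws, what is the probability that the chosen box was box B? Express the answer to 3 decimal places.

The likelihood of the observed sequence under each hypothesis: P(data | box A) = (10/11)(10/11)(1/11) = 0.075131; P(data | box B) = (2/6)(2/6)(4/6) = 0.074074; P(data | box C) = (2/9)(2/9)(7/9) = 0.038409; P(data | box D) = (4/6)(4/6)(2/6) = 0.14815; P(data | box E) = (3/4)(3/4)(1/4) = 0.14062.
The prior-weighted likelihoods are 1/13 · 0.075131 = 0.0057793, 3/13 · 0.074074 = 0.017094, 2/13 · 0.038409 = 0.005909, 3/13 · 0.14815 = 0.034188, 4/13 · 0.14062 = 0.043269; summing to 0.10624.
Hence P(box B | data) = (0.017094) / (0.10624) = 0.1609.

0.161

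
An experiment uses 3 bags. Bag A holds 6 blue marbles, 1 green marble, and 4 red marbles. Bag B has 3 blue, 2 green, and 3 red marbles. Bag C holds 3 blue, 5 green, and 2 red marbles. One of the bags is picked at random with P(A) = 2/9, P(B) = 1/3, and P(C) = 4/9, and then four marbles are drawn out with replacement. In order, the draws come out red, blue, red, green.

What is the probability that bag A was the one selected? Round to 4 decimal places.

For each hypothesis, P(data | H) works out to: P(data | bag A) = (4/11)(6/11)(4/11)(1/11) = 0.0065569; P(data | bag B) = (3/8)(3/8)(3/8)(2/8) = 0.013184; P(data | bag C) = (2/10)(3/10)(2/10)(5/10) = 0.006.
The prior-weighted likelihoods are 2/9 · 0.0065569 = 0.0014571, 1/3 · 0.013184 = 0.0043945, 4/9 · 0.006 = 0.0026667; with total 0.0085183.
Therefore the posterior P(bag A | data) = (0.0014571) / (0.0085183) = 0.17105.

0.1711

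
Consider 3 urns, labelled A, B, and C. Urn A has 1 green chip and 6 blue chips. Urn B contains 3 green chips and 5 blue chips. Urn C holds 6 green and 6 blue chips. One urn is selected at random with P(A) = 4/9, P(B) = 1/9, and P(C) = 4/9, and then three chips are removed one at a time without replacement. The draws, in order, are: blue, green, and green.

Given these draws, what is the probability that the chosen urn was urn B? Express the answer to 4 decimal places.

0.1407

Under each hypothesis, the probability of the observed sequence is: P(data | urn A) = (6/7)(1/6)(0/5) = 0; P(data | urn B) = (5/8)(3/7)(2/6) = 0.089286; P(data | urn C) = (6/12)(6/11)(5/10) = 0.13636.
Weighting by the prior gives 4/9 · 0 = 0, 1/9 · 0.089286 = 0.0099206, 4/9 · 0.13636 = 0.060606; summing to 0.070527.
So P(urn B | data) = (0.0099206) / (0.070527) = 0.14066.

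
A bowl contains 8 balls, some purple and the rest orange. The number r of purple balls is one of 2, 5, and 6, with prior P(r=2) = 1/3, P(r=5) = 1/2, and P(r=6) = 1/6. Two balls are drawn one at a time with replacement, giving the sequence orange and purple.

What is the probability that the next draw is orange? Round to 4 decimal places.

0.4676

Under each hypothesis, the probability of the observed sequence is: P(data | r = 2) = (6/8)(2/8) = 3/16; P(data | r = 5) = (3/8)(5/8) = 15/64; P(data | r = 6) = (2/8)(6/8) = 3/16.
Multiplying each by its prior: 1/3 · 3/16 = 1/16, 1/2 · 15/64 = 15/128, 1/6 · 3/16 = 1/32; with total 27/128.
The posterior is then P(r = 2 | data) = 8/27, P(r = 5 | data) = 5/9, P(r = 6 | data) = 4/27.
Averaging over the posterior, P(orange next | data) = (3/4)(8/27) + (3/8)(5/9) + (1/4)(4/27) = 101/216.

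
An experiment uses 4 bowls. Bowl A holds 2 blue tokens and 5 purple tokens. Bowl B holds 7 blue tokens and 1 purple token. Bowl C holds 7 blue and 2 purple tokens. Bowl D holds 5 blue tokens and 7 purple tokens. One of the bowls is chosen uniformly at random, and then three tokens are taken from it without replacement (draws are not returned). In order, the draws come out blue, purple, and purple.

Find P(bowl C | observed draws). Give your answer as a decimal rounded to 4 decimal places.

Under each hypothesis, the probability of the observed sequence is: P(data | bowl A) = (2/7)(5/6)(4/5) = 0.19048; P(data | bowl B) = (7/8)(1/7)(0/6) = 0; P(data | bowl C) = (7/9)(2/8)(1/7) = 0.027778; P(data | bowl D) = (5/12)(7/11)(6/10) = 0.15909.
Multiplying each by its prior: 1/4 · 0.19048 = 0.047619, 1/4 · 0 = 0, 1/4 · 0.027778 = 0.0069444, 1/4 · 0.15909 = 0.039773; these sum to 0.094336.
Hence P(bowl C | data) = (0.0069444) / (0.094336) = 0.073614.

0.0736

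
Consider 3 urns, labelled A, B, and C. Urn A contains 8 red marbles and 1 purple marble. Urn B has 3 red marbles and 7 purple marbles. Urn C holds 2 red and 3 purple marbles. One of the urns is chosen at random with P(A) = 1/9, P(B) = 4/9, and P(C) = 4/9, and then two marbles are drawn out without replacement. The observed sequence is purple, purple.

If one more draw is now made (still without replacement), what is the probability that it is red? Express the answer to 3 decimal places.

For each hypothesis, P(data | H) works out to: P(data | urn A) = (1/9)(0/8) = 0; P(data | urn B) = (7/10)(6/9) = 7/15; P(data | urn C) = (3/5)(2/4) = 3/10.
Multiplying each by its prior: 1/9 · 0 = 0, 4/9 · 7/15 = 28/135, 4/9 · 3/10 = 2/15; summing to 46/135.
Normalising, the posterior is P(urn A | data) = 0, P(urn B | data) = 14/23, P(urn C | data) = 9/23.
So P(red next | data) = Σ P(red next | H) P(H | data) = (3/8)(14/23) + (2/3)(9/23) = 45/92.

0.489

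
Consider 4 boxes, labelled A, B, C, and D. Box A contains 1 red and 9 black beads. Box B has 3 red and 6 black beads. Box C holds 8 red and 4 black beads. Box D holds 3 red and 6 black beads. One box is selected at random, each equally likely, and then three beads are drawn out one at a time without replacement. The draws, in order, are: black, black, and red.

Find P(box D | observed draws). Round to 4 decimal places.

0.3370

Under each hypothesis, the probability of the observed sequence is: P(data | box A) = (9/10)(8/9)(1/8) = 1/10; P(data | box B) = (6/9)(5/8)(3/7) = 5/28; P(data | box C) = (4/12)(3/11)(8/10) = 4/55; P(data | box D) = (6/9)(5/8)(3/7) = 5/28.
The prior-weighted likelihoods are 1/4 · 1/10 = 1/40, 1/4 · 5/28 = 5/112, 1/4 · 4/55 = 1/55, 1/4 · 5/28 = 5/112; with total 51/385.
Hence P(box D | data) = (5/112) / (51/385) = 275/816.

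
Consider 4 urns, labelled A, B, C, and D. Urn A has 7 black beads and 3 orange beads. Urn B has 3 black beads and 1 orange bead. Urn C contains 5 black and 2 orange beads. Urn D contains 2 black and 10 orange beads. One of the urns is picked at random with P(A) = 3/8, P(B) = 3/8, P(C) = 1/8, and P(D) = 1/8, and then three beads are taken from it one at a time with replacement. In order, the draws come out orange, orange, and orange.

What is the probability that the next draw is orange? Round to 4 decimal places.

For each hypothesis, P(data | H) works out to: P(data | urn A) = (3/10)(3/10)(3/10) = 0.027; P(data | urn B) = (1/4)(1/4)(1/4) = 0.015625; P(data | urn C) = (2/7)(2/7)(2/7) = 0.023324; P(data | urn D) = (10/12)(10/12)(10/12) = 0.5787.
The prior-weighted likelihoods are 3/8 · 0.027 = 0.010125, 3/8 · 0.015625 = 0.0058594, 1/8 · 0.023324 = 0.0029155, 1/8 · 0.5787 = 0.072338; these sum to 0.091238.
Normalising, the posterior is P(urn A | data) = 0.11097, P(urn B | data) = 0.064221, P(urn C | data) = 0.031954, P(urn D | data) = 0.79285.
The predictive probability is P(orange next | data) = (3/10)(0.11097) + (1/4)(0.064221) + (2/7)(0.031954) + (5/6)(0.79285) = 0.71919.

0.7192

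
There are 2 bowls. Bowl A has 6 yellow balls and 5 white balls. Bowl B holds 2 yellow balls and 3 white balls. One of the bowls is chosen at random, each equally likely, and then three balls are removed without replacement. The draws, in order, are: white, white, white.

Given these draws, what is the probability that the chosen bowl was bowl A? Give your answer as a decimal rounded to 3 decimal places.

0.377

The likelihood of the observed sequence under each hypothesis: P(data | bowl A) = (5/11)(4/10)(3/9) = 2/33; P(data | bowl B) = (3/5)(2/4)(1/3) = 1/10.
Multiplying each by its prior: 1/2 · 2/33 = 1/33, 1/2 · 1/10 = 1/20; with total 53/660.
By Bayes' rule, P(bowl A | data) = (1/33) / (53/660) = 20/53.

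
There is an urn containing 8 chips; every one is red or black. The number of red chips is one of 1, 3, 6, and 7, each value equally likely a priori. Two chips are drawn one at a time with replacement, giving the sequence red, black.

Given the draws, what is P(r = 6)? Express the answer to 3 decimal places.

For each hypothesis, P(data | H) works out to: P(data | r = 1) = (1/8)(7/8) = 7/64; P(data | r = 3) = (3/8)(5/8) = 15/64; P(data | r = 6) = (6/8)(2/8) = 3/16; P(data | r = 7) = (7/8)(1/8) = 7/64.
Multiplying each by its prior: 1/4 · 7/64 = 7/256, 1/4 · 15/64 = 15/256, 1/4 · 3/16 = 3/64, 1/4 · 7/64 = 7/256; these sum to 41/256.
Therefore the posterior P(r = 6 | data) = (3/64) / (41/256) = 12/41.

0.293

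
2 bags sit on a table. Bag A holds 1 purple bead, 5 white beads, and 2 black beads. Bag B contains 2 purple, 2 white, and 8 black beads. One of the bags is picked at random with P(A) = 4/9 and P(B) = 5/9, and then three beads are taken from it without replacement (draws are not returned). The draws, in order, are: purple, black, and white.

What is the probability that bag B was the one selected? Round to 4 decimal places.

0.5045

For each hypothesis, P(data | H) works out to: P(data | bag A) = (1/8)(2/7)(5/6) = 0.029762; P(data | bag B) = (2/12)(8/11)(2/10) = 0.024242.
The prior-weighted likelihoods are 4/9 · 0.029762 = 0.013228, 5/9 · 0.024242 = 0.013468; these sum to 0.026696.
So P(bag B | data) = (0.013468) / (0.026696) = 0.5045.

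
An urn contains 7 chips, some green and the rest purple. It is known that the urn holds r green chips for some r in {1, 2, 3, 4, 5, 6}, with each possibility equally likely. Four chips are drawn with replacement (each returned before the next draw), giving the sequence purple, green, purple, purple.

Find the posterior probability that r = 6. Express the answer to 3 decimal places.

0.007

Compute the likelihood of the observed sequence for each case: P(data | r = 1) = (6/7)(1/7)(6/7)(6/7) = 0.089963; P(data | r = 2) = (5/7)(2/7)(5/7)(5/7) = 0.10412; P(data | r = 3) = (4/7)(3/7)(4/7)(4/7) = 0.079967; P(data | r = 4) = (3/7)(4/7)(3/7)(3/7) = 0.044981; P(data | r = 5) = (2/7)(5/7)(2/7)(2/7) = 0.01666; P(data | r = 6) = (1/7)(6/7)(1/7)(1/7) = 0.002499.
Multiplying each by its prior: 1/6 · 0.089963 = 0.014994, 1/6 · 0.10412 = 0.017354, 1/6 · 0.079967 = 0.013328, 1/6 · 0.044981 = 0.0074969, 1/6 · 0.01666 = 0.0027766, 1/6 · 0.002499 = 0.00041649; these sum to 0.056365.
So P(r = 6 | data) = (0.00041649) / (0.056365) = 0.0073892.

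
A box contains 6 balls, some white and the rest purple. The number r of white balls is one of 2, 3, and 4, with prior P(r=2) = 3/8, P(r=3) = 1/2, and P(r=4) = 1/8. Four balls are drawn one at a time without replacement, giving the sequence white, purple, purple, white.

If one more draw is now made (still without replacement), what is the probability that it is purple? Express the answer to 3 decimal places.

The likelihood of the observed sequence under each hypothesis: P(data | r = 2) = (2/6)(4/5)(3/4)(1/3) = 1/15; P(data | r = 3) = (3/6)(3/5)(2/4)(2/3) = 1/10; P(data | r = 4) = (4/6)(2/5)(1/4)(3/3) = 1/15.
Multiplying each by its prior: 3/8 · 1/15 = 1/40, 1/2 · 1/10 = 1/20, 1/8 · 1/15 = 1/120; summing to 1/12.
Normalising, the posterior is P(r = 2 | data) = 3/10, P(r = 3 | data) = 3/5, P(r = 4 | data) = 1/10.
So P(purple next | data) = Σ P(purple next | H) P(H | data) = (1)(3/10) + (1/2)(3/5) + (0)(1/10) = 3/5.

0.600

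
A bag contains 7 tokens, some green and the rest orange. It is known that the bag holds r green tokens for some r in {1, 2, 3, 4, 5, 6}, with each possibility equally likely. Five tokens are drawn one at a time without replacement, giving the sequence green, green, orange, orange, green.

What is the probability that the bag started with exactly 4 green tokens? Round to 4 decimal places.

0.4286

For each hypothesis, P(data | H) works out to: P(data | r = 1) = (1/7)(0/6) = 0; P(data | r = 2) = (2/7)(1/6)(5/5)(4/4)(0/3) = 0; P(data | r = 3) = (3/7)(2/6)(4/5)(3/4)(1/3) = 1/35; P(data | r = 4) = (4/7)(3/6)(3/5)(2/4)(2/3) = 2/35; P(data | r = 5) = (5/7)(4/6)(2/5)(1/4)(3/3) = 1/21; P(data | r = 6) = (6/7)(5/6)(1/5)(0/4) = 0.
Weighting by the prior gives 1/6 · 0 = 0, 1/6 · 0 = 0, 1/6 · 1/35 = 1/210, 1/6 · 2/35 = 1/105, 1/6 · 1/21 = 1/126, 1/6 · 0 = 0; these sum to 1/45.
So P(r = 4 | data) = (1/105) / (1/45) = 3/7.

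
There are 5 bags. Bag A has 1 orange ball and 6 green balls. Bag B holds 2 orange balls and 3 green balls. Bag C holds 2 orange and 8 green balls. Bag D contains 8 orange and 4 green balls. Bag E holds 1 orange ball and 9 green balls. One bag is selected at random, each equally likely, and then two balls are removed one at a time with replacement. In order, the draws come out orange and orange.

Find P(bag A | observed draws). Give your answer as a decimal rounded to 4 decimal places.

For each hypothesis, P(data | H) works out to: P(data | bag A) = (1/7)(1/7) = 0.020408; P(data | bag B) = (2/5)(2/5) = 0.16; P(data | bag C) = (2/10)(2/10) = 0.04; P(data | bag D) = (8/12)(8/12) = 0.44444; P(data | bag E) = (1/10)(1/10) = 0.01.
Weighting by the prior gives 1/5 · 0.020408 = 0.0040816, 1/5 · 0.16 = 0.032, 1/5 · 0.04 = 0.008, 1/5 · 0.44444 = 0.088889, 1/5 · 0.01 = 0.002; with total 0.13497.
By Bayes' rule, P(bag A | data) = (0.0040816) / (0.13497) = 0.030241.

0.0302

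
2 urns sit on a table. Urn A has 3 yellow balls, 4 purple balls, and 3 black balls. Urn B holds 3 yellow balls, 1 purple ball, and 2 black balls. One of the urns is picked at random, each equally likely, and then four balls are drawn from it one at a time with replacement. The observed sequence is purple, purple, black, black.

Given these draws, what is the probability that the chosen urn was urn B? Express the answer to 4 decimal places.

The likelihood of the observed sequence under each hypothesis: P(data | urn A) = (4/10)(4/10)(3/10)(3/10) = 0.0144; P(data | urn B) = (1/6)(1/6)(2/6)(2/6) = 0.0030864.
Multiplying each by its prior: 1/2 · 0.0144 = 0.0072, 1/2 · 0.0030864 = 0.0015432; these sum to 0.0087432.
By Bayes' rule, P(urn B | data) = (0.0015432) / (0.0087432) = 0.1765.

0.1765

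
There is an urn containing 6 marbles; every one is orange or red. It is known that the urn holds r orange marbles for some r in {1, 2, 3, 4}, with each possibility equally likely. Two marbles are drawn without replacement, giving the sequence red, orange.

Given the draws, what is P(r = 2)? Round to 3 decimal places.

0.267

Under each hypothesis, the probability of the observed sequence is: P(data | r = 1) = (5/6)(1/5) = 1/6; P(data | r = 2) = (4/6)(2/5) = 4/15; P(data | r = 3) = (3/6)(3/5) = 3/10; P(data | r = 4) = (2/6)(4/5) = 4/15.
Weighting by the prior gives 1/4 · 1/6 = 1/24, 1/4 · 4/15 = 1/15, 1/4 · 3/10 = 3/40, 1/4 · 4/15 = 1/15; with total 1/4.
Hence P(r = 2 | data) = (1/15) / (1/4) = 4/15.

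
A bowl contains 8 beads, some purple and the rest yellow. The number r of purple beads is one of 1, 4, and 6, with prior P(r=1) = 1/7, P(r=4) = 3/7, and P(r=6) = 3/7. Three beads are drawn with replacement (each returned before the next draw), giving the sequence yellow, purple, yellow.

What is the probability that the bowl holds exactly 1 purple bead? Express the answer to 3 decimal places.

0.157

Compute the likelihood of the observed sequence for each case: P(data | r = 1) = (7/8)(1/8)(7/8) = 0.095703; P(data | r = 4) = (4/8)(4/8)(4/8) = 0.125; P(data | r = 6) = (2/8)(6/8)(2/8) = 0.046875.
The prior-weighted likelihoods are 1/7 · 0.095703 = 0.013672, 3/7 · 0.125 = 0.053571, 3/7 · 0.046875 = 0.020089; these sum to 0.087333.
So P(r = 1 | data) = (0.013672) / (0.087333) = 0.15655.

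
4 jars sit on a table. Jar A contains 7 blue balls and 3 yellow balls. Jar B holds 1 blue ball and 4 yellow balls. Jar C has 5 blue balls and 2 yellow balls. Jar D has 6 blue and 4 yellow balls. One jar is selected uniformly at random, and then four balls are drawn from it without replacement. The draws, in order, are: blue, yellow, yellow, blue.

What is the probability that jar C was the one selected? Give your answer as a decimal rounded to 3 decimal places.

The likelihood of the observed sequence under each hypothesis: P(data | jar A) = (7/10)(3/9)(2/8)(6/7) = 0.05; P(data | jar B) = (1/5)(4/4)(3/3)(0/2) = 0; P(data | jar C) = (5/7)(2/6)(1/5)(4/4) = 0.047619; P(data | jar D) = (6/10)(4/9)(3/8)(5/7) = 0.071429.
The prior-weighted likelihoods are 1/4 · 0.05 = 0.0125, 1/4 · 0 = 0, 1/4 · 0.047619 = 0.011905, 1/4 · 0.071429 = 0.017857; these sum to 0.042262.
Hence P(jar C | data) = (0.011905) / (0.042262) = 0.28169.

0.282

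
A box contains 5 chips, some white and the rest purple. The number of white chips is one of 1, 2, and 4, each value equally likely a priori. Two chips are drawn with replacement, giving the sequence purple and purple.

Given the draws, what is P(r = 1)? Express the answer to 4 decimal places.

Compute the likelihood of the observed sequence for each case: P(data | r = 1) = (4/5)(4/5) = 16/25; P(data | r = 2) = (3/5)(3/5) = 9/25; P(data | r = 4) = (1/5)(1/5) = 1/25.
Weighting by the prior gives 1/3 · 16/25 = 16/75, 1/3 · 9/25 = 3/25, 1/3 · 1/25 = 1/75; these sum to 26/75.
So P(r = 1 | data) = (16/75) / (26/75) = 8/13.

0.6154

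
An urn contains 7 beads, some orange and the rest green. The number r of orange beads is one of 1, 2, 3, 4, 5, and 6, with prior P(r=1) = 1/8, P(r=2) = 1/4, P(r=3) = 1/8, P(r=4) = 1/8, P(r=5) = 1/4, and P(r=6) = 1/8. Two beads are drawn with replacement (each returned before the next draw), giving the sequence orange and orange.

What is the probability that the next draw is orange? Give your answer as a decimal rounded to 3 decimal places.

0.683

Compute the likelihood of the observed sequence for each case: P(data | r = 1) = (1/7)(1/7) = 1/49; P(data | r = 2) = (2/7)(2/7) = 4/49; P(data | r = 3) = (3/7)(3/7) = 9/49; P(data | r = 4) = (4/7)(4/7) = 16/49; P(data | r = 5) = (5/7)(5/7) = 25/49; P(data | r = 6) = (6/7)(6/7) = 36/49.
Weighting by the prior gives 1/8 · 1/49 = 1/392, 1/4 · 4/49 = 1/49, 1/8 · 9/49 = 9/392, 1/8 · 16/49 = 2/49, 1/4 · 25/49 = 25/196, 1/8 · 36/49 = 9/98; summing to 15/49.
The posterior is then P(r = 1 | data) = 1/120, P(r = 2 | data) = 1/15, P(r = 3 | data) = 3/40, P(r = 4 | data) = 2/15, P(r = 5 | data) = 5/12, P(r = 6 | data) = 3/10.
So P(orange next | data) = Σ P(orange next | H) P(H | data) = (1/7)(1/120) + (2/7)(1/15) + (3/7)(3/40) + (4/7)(2/15) + (5/7)(5/12) + (6/7)(3/10) = 41/60.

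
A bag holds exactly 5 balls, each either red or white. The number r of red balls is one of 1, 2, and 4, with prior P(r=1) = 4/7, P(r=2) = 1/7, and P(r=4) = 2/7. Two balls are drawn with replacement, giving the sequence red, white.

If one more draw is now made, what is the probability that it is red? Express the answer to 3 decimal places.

0.400

The likelihood of the observed sequence under each hypothesis: P(data | r = 1) = (1/5)(4/5) = 4/25; P(data | r = 2) = (2/5)(3/5) = 6/25; P(data | r = 4) = (4/5)(1/5) = 4/25.
Multiplying each by its prior: 4/7 · 4/25 = 16/175, 1/7 · 6/25 = 6/175, 2/7 · 4/25 = 8/175; summing to 6/35.
Dividing through by the total gives posterior P(r = 1 | data) = 8/15, P(r = 2 | data) = 1/5, P(r = 4 | data) = 4/15.
So P(red next | data) = Σ P(red next | H) P(H | data) = (1/5)(8/15) + (2/5)(1/5) + (4/5)(4/15) = 2/5.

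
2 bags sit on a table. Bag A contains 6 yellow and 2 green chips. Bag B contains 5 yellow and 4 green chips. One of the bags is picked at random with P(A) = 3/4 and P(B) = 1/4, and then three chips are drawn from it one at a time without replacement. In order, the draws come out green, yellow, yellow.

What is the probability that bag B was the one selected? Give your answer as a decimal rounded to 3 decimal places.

0.229

For each hypothesis, P(data | H) works out to: P(data | bag A) = (2/8)(6/7)(5/6) = 5/28; P(data | bag B) = (4/9)(5/8)(4/7) = 10/63.
The prior-weighted likelihoods are 3/4 · 5/28 = 15/112, 1/4 · 10/63 = 5/126; with total 25/144.
Hence P(bag B | data) = (5/126) / (25/144) = 8/35.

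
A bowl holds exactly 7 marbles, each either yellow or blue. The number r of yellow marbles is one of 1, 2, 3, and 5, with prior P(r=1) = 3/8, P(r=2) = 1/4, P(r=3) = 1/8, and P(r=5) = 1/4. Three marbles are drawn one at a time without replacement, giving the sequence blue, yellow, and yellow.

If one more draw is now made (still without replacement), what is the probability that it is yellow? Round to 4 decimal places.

The likelihood of the observed sequence under each hypothesis: P(data | r = 1) = (6/7)(1/6)(0/5) = 0; P(data | r = 2) = (5/7)(2/6)(1/5) = 1/21; P(data | r = 3) = (4/7)(3/6)(2/5) = 4/35; P(data | r = 5) = (2/7)(5/6)(4/5) = 4/21.
Multiplying each by its prior: 3/8 · 0 = 0, 1/4 · 1/21 = 1/84, 1/8 · 4/35 = 1/70, 1/4 · 4/21 = 1/21; with total 31/420.
Dividing through by the total gives posterior P(r = 1 | data) = 0, P(r = 2 | data) = 5/31, P(r = 3 | data) = 6/31, P(r = 5 | data) = 20/31.
The predictive probability is P(yellow next | data) = (0)(5/31) + (1/4)(6/31) + (3/4)(20/31) = 33/62.

0.5323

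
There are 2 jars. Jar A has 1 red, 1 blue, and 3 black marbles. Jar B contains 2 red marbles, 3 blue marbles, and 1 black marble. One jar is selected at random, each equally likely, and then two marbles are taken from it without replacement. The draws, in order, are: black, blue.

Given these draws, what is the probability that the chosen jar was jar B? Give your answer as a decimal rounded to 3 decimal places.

The likelihood of the observed sequence under each hypothesis: P(data | jar A) = (3/5)(1/4) = 3/20; P(data | jar B) = (1/6)(3/5) = 1/10.
Weighting by the prior gives 1/2 · 3/20 = 3/40, 1/2 · 1/10 = 1/20; summing to 1/8.
By Bayes' rule, P(jar B | data) = (1/20) / (1/8) = 2/5.

0.400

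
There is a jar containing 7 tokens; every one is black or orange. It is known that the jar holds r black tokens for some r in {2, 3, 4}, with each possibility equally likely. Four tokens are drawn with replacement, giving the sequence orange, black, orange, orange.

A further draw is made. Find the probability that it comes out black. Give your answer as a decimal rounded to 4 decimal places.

0.3917

For each hypothesis, P(data | H) works out to: P(data | r = 2) = (5/7)(2/7)(5/7)(5/7) = 0.10412; P(data | r = 3) = (4/7)(3/7)(4/7)(4/7) = 0.079967; P(data | r = 4) = (3/7)(4/7)(3/7)(3/7) = 0.044981.
Multiplying each by its prior: 1/3 · 0.10412 = 0.034708, 1/3 · 0.079967 = 0.026656, 1/3 · 0.044981 = 0.014994; with total 0.076357.
Dividing through by the total gives posterior P(r = 2 | data) = 0.45455, P(r = 3 | data) = 0.34909, P(r = 4 | data) = 0.19636.
Averaging over the posterior, P(black next | data) = (2/7)(0.45455) + (3/7)(0.34909) + (4/7)(0.19636) = 0.39169.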